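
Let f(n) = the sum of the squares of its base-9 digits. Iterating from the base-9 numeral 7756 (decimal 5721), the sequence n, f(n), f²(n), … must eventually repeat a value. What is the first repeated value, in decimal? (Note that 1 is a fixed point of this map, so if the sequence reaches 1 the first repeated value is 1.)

1

5721 = (7,7,5,6)_9 → 7² + 7² + 5² + 6² = 159
159 = (1,8,6)_9 → 1² + 8² + 6² = 101
101 = (1,2,2)_9 → 1² + 2² + 2² = 9
9 = (1,0)_9 → 1² + 0² = 1  — reached the fixed point 1.
1 → 1, so 1 is the first repeated value.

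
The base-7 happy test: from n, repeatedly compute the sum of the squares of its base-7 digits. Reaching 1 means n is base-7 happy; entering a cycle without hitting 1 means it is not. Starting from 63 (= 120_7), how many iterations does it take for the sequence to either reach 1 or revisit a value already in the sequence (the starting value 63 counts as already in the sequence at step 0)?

3

63 = (1,2,0)_7 → 1² + 2² + 0² = 1 + 4 + 0 = 5
5 = (5)_7 → 5² = 25
25 = (3,4)_7 → 3² + 4² = 9 + 16 = 25  — 25 repeats.
That took 3 steps.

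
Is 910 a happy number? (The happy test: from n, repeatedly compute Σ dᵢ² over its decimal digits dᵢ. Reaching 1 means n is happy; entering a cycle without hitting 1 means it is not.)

happy

910 → 9² + 1² + 0² = 82
82 → 8² + 2² = 68
68 → 6² + 8² = 100
100 → 1² + 0² + 0² = 1  — reached 1.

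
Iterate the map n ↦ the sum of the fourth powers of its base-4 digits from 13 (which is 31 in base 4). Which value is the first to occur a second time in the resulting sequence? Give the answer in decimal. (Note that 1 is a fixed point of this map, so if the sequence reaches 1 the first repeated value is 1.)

13 = (3,1)_4 → 3⁴ + 1⁴ = 81 + 1 = 82
82 = (1,1,0,2)_4 → 1⁴ + 1⁴ + 0⁴ + 2⁴ = 1 + 1 + 0 + 16 = 18
18 = (1,0,2)_4 → 1⁴ + 0⁴ + 2⁴ = 1 + 0 + 16 = 17
17 = (1,0,1)_4 → 1⁴ + 0⁴ + 1⁴ = 1 + 0 + 1 = 2
2 = (2)_4 → 2⁴ = 16
16 = (1,0,0)_4 → 1⁴ + 0⁴ + 0⁴ = 1 + 0 + 0 = 1  — reached the fixed point 1.
1 → 1, so 1 is the first repeated value.

1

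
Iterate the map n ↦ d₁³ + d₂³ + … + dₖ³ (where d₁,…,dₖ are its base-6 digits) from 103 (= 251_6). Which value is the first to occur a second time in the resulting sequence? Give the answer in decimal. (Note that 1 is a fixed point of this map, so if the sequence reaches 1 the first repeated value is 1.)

103 = (2,5,1)_6 → 134
134 = (3,4,2)_6 → 99
99 = (2,4,3)_6 → 99  — 99 already appeared earlier.

99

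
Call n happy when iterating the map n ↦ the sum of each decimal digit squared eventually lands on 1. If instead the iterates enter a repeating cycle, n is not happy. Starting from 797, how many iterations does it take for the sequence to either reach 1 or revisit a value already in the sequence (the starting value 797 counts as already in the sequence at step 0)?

13

797 → 7² + 9² + 7² = 49 + 81 + 49 = 179
179 → 1² + 7² + 9² = 1 + 49 + 81 = 131
131 → 1² + 3² + 1² = 1 + 9 + 1 = 11
11 → 1² + 1² = 1 + 1 = 2
2 → 2² = 4
4 → 4² = 16
16 → 1² + 6² = 1 + 36 = 37
37 → 3² + 7² = 9 + 49 = 58
58 → 5² + 8² = 25 + 64 = 89
89 → 8² + 9² = 64 + 81 = 145
145 → 1² + 4² + 5² = 1 + 16 + 25 = 42
42 → 4² + 2² = 16 + 4 = 20
20 → 2² + 0² = 4 + 0 = 4  — 4 repeats.
That took 13 steps.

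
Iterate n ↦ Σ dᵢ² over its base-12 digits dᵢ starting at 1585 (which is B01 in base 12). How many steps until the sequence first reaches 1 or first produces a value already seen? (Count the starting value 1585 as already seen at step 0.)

12

1585 = (11,0,1)_12 → 122
122 = (10,2)_12 → 104
104 = (8,8)_12 → 128
128 = (10,8)_12 → 164
164 = (1,1,8)_12 → 66
66 = (5,6)_12 → 61
61 = (5,1)_12 → 26
26 = (2,2)_12 → 8
8 = (8)_12 → 64
64 = (5,4)_12 → 41
41 = (3,5)_12 → 34
34 = (2,10)_12 → 104  — 104 repeats.
That took 12 steps.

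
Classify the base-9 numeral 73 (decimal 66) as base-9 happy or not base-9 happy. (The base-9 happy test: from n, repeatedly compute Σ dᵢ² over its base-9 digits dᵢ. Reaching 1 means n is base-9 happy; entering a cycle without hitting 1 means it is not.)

66 = (7,3)_9 → 58
58 = (6,4)_9 → 52
52 = (5,7)_9 → 74
74 = (8,2)_9 → 68
68 = (7,5)_9 → 74  — 74 already seen; the sequence cycles without reaching 1.

not base-9 happy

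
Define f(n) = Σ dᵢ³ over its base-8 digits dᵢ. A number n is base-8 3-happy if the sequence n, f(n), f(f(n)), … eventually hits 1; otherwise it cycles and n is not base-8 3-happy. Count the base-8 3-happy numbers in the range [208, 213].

208: 208 → 35 → 91 → 55 → 559 → 469 → 476 → 434 → 440 → 559  (repeats 559)
209: 209 → 36 → 128 → 8 → 1  (reaches 1)
210: 210 → 43 → 152 → 35 → 91 → 55 → 559 → 469 → 476 → 434 → 440 → 559  (repeats 559)
211: 211 → 62 → 559 → 469 → 476 → 434 → 440 → 559  (repeats 559)
212: 212 → 99 → 92 → 92  (repeats 92)
213: 213 → 160 → 72 → 2 → 8 → 1  (reaches 1)
base-8 3-happy: 209, 213

2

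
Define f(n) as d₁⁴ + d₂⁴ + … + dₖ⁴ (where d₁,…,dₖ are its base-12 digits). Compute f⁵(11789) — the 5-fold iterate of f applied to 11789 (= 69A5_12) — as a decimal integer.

11789 = (6,9,10,5)_12 → 6⁴ + 9⁴ + 10⁴ + 5⁴ = 1296 + 6561 + 10000 + 625 = 18482
18482 = (10,8,4,2)_12 → 10⁴ + 8⁴ + 4⁴ + 2⁴ = 10000 + 4096 + 256 + 16 = 14368
14368 = (8,3,9,4)_12 → 8⁴ + 3⁴ + 9⁴ + 4⁴ = 4096 + 81 + 6561 + 256 = 10994
10994 = (6,4,4,2)_12 → 6⁴ + 4⁴ + 4⁴ + 2⁴ = 1296 + 256 + 256 + 16 = 1824
1824 = (1,0,8,0)_12 → 1⁴ + 0⁴ + 8⁴ + 0⁴ = 1 + 0 + 4096 + 0 = 4097

4097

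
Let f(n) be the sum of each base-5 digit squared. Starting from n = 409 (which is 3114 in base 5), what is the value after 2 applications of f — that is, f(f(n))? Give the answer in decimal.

5

409 = (3,1,1,4)_5 → 27
27 = (1,0,2)_5 → 5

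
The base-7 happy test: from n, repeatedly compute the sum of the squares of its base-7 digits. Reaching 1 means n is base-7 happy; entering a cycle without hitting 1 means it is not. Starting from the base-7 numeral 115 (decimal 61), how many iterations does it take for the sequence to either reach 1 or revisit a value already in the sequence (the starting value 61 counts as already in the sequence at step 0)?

3

61 = (1,1,5)_7 → 27
27 = (3,6)_7 → 45
45 = (6,3)_7 → 45  — 45 repeats.
That took 3 steps.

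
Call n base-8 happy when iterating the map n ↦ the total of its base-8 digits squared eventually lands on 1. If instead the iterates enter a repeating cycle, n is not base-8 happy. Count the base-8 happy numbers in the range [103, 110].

103: 103 → 66 → 5 → 25 → 10 → 5  — not base-8 happy
104: 104 → 26 → 13 → 26  — not base-8 happy
105: 105 → 27 → 18 → 8 → 1  — base-8 happy
106: 106 → 30 → 45 → 50 → 40 → 25 → 10 → 5 → 25  — not base-8 happy
107: 107 → 35 → 25 → 10 → 5 → 25  — not base-8 happy
108: 108 → 42 → 29 → 34 → 20 → 20  — not base-8 happy
109: 109 → 51 → 45 → 50 → 40 → 25 → 10 → 5 → 25  — not base-8 happy
110: 110 → 62 → 85 → 30 → 45 → 50 → 40 → 25 → 10 → 5 → 25  — not base-8 happy
base-8 happy: 105

1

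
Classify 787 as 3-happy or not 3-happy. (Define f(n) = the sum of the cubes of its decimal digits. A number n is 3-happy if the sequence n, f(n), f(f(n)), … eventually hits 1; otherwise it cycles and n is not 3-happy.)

3-happy

787 → 7³ + 8³ + 7³ = 343 + 512 + 343 = 1198
1198 → 1³ + 1³ + 9³ + 8³ = 1 + 1 + 729 + 512 = 1243
1243 → 1³ + 2³ + 4³ + 3³ = 1 + 8 + 64 + 27 = 100
100 → 1³ + 0³ + 0³ = 1 + 0 + 0 = 1  — reached 1.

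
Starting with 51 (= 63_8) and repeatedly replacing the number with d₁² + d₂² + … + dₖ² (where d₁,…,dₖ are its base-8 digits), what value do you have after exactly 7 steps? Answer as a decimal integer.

25

51 = (6,3)_8 → 6² + 3² = 36 + 9 = 45
45 = (5,5)_8 → 5² + 5² = 25 + 25 = 50
50 = (6,2)_8 → 6² + 2² = 36 + 4 = 40
40 = (5,0)_8 → 5² + 0² = 25 + 0 = 25
25 = (3,1)_8 → 3² + 1² = 9 + 1 = 10
10 = (1,2)_8 → 1² + 2² = 1 + 4 = 5
5 = (5)_8 → 5² = 25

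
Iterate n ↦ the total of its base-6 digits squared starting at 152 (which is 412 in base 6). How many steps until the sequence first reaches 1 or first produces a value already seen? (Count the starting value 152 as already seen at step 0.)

13

152 = (4,1,2)_6 → 4² + 1² + 2² = 21
21 = (3,3)_6 → 3² + 3² = 18
18 = (3,0)_6 → 3² + 0² = 9
9 = (1,3)_6 → 1² + 3² = 10
10 = (1,4)_6 → 1² + 4² = 17
17 = (2,5)_6 → 2² + 5² = 29
29 = (4,5)_6 → 4² + 5² = 41
41 = (1,0,5)_6 → 1² + 0² + 5² = 26
26 = (4,2)_6 → 4² + 2² = 20
20 = (3,2)_6 → 3² + 2² = 13
13 = (2,1)_6 → 2² + 1² = 5
5 = (5)_6 → 5² = 25
25 = (4,1)_6 → 4² + 1² = 17  — 17 repeats.
That took 13 steps.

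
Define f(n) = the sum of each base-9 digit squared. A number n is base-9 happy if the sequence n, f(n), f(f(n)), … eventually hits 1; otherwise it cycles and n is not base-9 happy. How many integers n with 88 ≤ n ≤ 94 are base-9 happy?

88: 88 → 50 → 50  (repeats 50)
89: 89 → 65 → 53 → 89  (repeats 89)
90: 90 → 2 → 4 → 16 → 50 → 50  (repeats 50)
91: 91 → 3 → 9 → 1  (reaches 1)
92: 92 → 6 → 36 → 16 → 50 → 50  (repeats 50)
93: 93 → 11 → 5 → 25 → 53 → 89 → 65 → 53  (repeats 53)
94: 94 → 18 → 4 → 16 → 50 → 50  (repeats 50)
base-9 happy: 91

1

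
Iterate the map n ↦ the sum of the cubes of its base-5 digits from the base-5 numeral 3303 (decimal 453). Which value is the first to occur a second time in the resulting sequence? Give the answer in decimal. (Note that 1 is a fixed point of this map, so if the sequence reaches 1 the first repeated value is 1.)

453 = (3,3,0,3)_5 → 81
81 = (3,1,1)_5 → 29
29 = (1,0,4)_5 → 65
65 = (2,3,0)_5 → 35
35 = (1,2,0)_5 → 9
9 = (1,4)_5 → 65  — 65 already appeared earlier.

65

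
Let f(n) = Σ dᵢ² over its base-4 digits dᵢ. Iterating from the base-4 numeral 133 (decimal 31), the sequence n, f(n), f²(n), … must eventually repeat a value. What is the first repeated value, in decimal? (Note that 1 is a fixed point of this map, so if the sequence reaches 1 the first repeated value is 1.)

1

31 = (1,3,3)_4 → 19
19 = (1,0,3)_4 → 10
10 = (2,2)_4 → 8
8 = (2,0)_4 → 4
4 = (1,0)_4 → 1  — reached the fixed point 1.
1 → 1, so 1 is the first repeated value.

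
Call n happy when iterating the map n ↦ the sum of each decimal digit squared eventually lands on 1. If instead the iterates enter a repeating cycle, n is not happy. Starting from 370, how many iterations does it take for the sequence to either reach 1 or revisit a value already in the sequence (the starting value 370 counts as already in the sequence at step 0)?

9

370 → 3² + 7² + 0² = 58
58 → 5² + 8² = 89
89 → 8² + 9² = 145
145 → 1² + 4² + 5² = 42
42 → 4² + 2² = 20
20 → 2² + 0² = 4
4 → 4² = 16
16 → 1² + 6² = 37
37 → 3² + 7² = 58  — 58 repeats.
That took 9 steps.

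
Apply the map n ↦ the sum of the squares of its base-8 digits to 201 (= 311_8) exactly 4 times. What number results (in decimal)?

201 = (3,1,1)_8 → 3² + 1² + 1² = 11
11 = (1,3)_8 → 1² + 3² = 10
10 = (1,2)_8 → 1² + 2² = 5
5 = (5)_8 → 5² = 25

25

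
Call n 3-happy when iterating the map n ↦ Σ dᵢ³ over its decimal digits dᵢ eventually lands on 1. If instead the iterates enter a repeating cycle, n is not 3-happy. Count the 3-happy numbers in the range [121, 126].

1

121: 121 → 10 → 1  — 3-happy
122: 122 → 17 → 344 → 155 → 251 → 134 → 92 → 737 → 713 → 371 → 371  — not 3-happy
123: 123 → 36 → 243 → 99 → 1458 → 702 → 351 → 153 → 153  — not 3-happy
124: 124 → 73 → 370 → 370  — not 3-happy
125: 125 → 134 → 92 → 737 → 713 → 371 → 371  — not 3-happy
126: 126 → 225 → 141 → 66 → 432 → 99 → 1458 → 702 → 351 → 153 → 153  — not 3-happy
3-happy: 121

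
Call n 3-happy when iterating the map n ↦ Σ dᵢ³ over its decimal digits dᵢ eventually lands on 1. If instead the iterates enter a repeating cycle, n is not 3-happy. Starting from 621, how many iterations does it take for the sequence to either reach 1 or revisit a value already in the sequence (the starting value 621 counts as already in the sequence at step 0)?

10

621 → 6³ + 2³ + 1³ = 216 + 8 + 1 = 225
225 → 2³ + 2³ + 5³ = 8 + 8 + 125 = 141
141 → 1³ + 4³ + 1³ = 1 + 64 + 1 = 66
66 → 6³ + 6³ = 216 + 216 = 432
432 → 4³ + 3³ + 2³ = 64 + 27 + 8 = 99
99 → 9³ + 9³ = 729 + 729 = 1458
1458 → 1³ + 4³ + 5³ + 8³ = 1 + 64 + 125 + 512 = 702
702 → 7³ + 0³ + 2³ = 343 + 0 + 8 = 351
351 → 3³ + 5³ + 1³ = 27 + 125 + 1 = 153
153 → 1³ + 5³ + 3³ = 1 + 125 + 27 = 153  — 153 repeats.
That took 10 steps.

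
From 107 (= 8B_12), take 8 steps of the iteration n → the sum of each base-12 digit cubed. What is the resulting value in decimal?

1728

107 = (8,11)_12 → 8³ + 11³ = 512 + 1331 = 1843
1843 = (1,0,9,7)_12 → 1³ + 0³ + 9³ + 7³ = 1 + 0 + 729 + 343 = 1073
1073 = (7,5,5)_12 → 7³ + 5³ + 5³ = 343 + 125 + 125 = 593
593 = (4,1,5)_12 → 4³ + 1³ + 5³ = 64 + 1 + 125 = 190
190 = (1,3,10)_12 → 1³ + 3³ + 10³ = 1 + 27 + 1000 = 1028
1028 = (7,1,8)_12 → 7³ + 1³ + 8³ = 343 + 1 + 512 = 856
856 = (5,11,4)_12 → 5³ + 11³ + 4³ = 125 + 1331 + 64 = 1520
1520 = (10,6,8)_12 → 10³ + 6³ + 8³ = 1000 + 216 + 512 = 1728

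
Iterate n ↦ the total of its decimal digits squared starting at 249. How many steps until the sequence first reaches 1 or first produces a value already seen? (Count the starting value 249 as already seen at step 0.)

249 → 2² + 4² + 9² = 101
101 → 1² + 0² + 1² = 2
2 → 2² = 4
4 → 4² = 16
16 → 1² + 6² = 37
37 → 3² + 7² = 58
58 → 5² + 8² = 89
89 → 8² + 9² = 145
145 → 1² + 4² + 5² = 42
42 → 4² + 2² = 20
20 → 2² + 0² = 4  — 4 repeats.
That took 11 steps.

11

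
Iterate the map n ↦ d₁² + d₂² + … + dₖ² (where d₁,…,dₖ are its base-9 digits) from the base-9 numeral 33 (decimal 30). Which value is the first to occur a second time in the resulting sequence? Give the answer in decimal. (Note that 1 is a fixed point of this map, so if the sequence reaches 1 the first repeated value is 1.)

30 = (3,3)_9 → 3² + 3² = 9 + 9 = 18
18 = (2,0)_9 → 2² + 0² = 4 + 0 = 4
4 = (4)_9 → 4² = 16
16 = (1,7)_9 → 1² + 7² = 1 + 49 = 50
50 = (5,5)_9 → 5² + 5² = 25 + 25 = 50  — 50 already appeared earlier.

50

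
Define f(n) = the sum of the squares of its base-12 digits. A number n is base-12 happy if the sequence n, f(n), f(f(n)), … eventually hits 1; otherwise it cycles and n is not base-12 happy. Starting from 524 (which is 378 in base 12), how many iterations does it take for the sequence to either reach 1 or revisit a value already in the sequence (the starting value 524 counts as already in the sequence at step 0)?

12

524 = (3,7,8)_12 → 3² + 7² + 8² = 122
122 = (10,2)_12 → 10² + 2² = 104
104 = (8,8)_12 → 8² + 8² = 128
128 = (10,8)_12 → 10² + 8² = 164
164 = (1,1,8)_12 → 1² + 1² + 8² = 66
66 = (5,6)_12 → 5² + 6² = 61
61 = (5,1)_12 → 5² + 1² = 26
26 = (2,2)_12 → 2² + 2² = 8
8 = (8)_12 → 8² = 64
64 = (5,4)_12 → 5² + 4² = 41
41 = (3,5)_12 → 3² + 5² = 34
34 = (2,10)_12 → 2² + 10² = 104  — 104 repeats.
That took 12 steps.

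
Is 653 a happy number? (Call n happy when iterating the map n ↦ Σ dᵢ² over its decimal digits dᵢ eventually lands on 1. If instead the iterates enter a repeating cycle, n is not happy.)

happy

653 → 70
70 → 49
49 → 97
97 → 130
130 → 10
10 → 1  — reached 1.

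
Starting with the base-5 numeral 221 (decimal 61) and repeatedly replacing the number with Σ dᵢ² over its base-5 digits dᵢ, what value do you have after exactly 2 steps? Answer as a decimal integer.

17

61 = (2,2,1)_5 → 2² + 2² + 1² = 9
9 = (1,4)_5 → 1² + 4² = 17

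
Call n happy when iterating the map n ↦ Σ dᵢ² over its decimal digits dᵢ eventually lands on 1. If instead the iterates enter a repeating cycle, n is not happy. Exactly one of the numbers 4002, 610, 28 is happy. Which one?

28

4002: 4002 → 20 → 4 → 16 → 37 → 58 → 89 → 145 → 42 → 20  — repeats 20 (not happy)
610: 610 → 37 → 58 → 89 → 145 → 42 → 20 → 4 → 16 → 37  — repeats 37 (not happy)
28: 28 → 68 → 100 → 1  — reaches 1 (happy)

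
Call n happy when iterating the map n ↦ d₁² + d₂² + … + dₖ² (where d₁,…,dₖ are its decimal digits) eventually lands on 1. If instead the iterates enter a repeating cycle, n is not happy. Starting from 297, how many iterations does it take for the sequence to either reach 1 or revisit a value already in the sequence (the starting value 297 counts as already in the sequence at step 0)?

12

297 → 2² + 9² + 7² = 134
134 → 1² + 3² + 4² = 26
26 → 2² + 6² = 40
40 → 4² + 0² = 16
16 → 1² + 6² = 37
37 → 3² + 7² = 58
58 → 5² + 8² = 89
89 → 8² + 9² = 145
145 → 1² + 4² + 5² = 42
42 → 4² + 2² = 20
20 → 2² + 0² = 4
4 → 4² = 16  — 16 repeats.
That took 12 steps.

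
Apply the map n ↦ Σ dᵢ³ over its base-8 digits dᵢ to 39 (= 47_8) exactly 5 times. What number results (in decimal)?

39 = (4,7)_8 → 4³ + 7³ = 407
407 = (6,2,7)_8 → 6³ + 2³ + 7³ = 567
567 = (1,0,6,7)_8 → 1³ + 0³ + 6³ + 7³ = 560
560 = (1,0,6,0)_8 → 1³ + 0³ + 6³ + 0³ = 217
217 = (3,3,1)_8 → 3³ + 3³ + 1³ = 55

55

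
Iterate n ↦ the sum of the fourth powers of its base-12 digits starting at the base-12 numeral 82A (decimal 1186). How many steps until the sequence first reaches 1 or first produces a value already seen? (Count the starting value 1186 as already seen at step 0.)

1186 = (8,2,10)_12 → 8⁴ + 2⁴ + 10⁴ = 4096 + 16 + 10000 = 14112
14112 = (8,2,0,0)_12 → 8⁴ + 2⁴ + 0⁴ + 0⁴ = 4096 + 16 + 0 + 0 = 4112
4112 = (2,4,6,8)_12 → 2⁴ + 4⁴ + 6⁴ + 8⁴ = 16 + 256 + 1296 + 4096 = 5664
5664 = (3,3,4,0)_12 → 3⁴ + 3⁴ + 4⁴ + 0⁴ = 81 + 81 + 256 + 0 = 418
418 = (2,10,10)_12 → 2⁴ + 10⁴ + 10⁴ = 16 + 10000 + 10000 = 20016
20016 = (11,7,0,0)_12 → 11⁴ + 7⁴ + 0⁴ + 0⁴ = 14641 + 2401 + 0 + 0 = 17042
17042 = (9,10,4,2)_12 → 9⁴ + 10⁴ + 4⁴ + 2⁴ = 6561 + 10000 + 256 + 16 = 16833
16833 = (9,8,10,9)_12 → 9⁴ + 8⁴ + 10⁴ + 9⁴ = 6561 + 4096 + 10000 + 6561 = 27218
27218 = (1,3,9,0,2)_12 → 1⁴ + 3⁴ + 9⁴ + 0⁴ + 2⁴ = 1 + 81 + 6561 + 0 + 16 = 6659
6659 = (3,10,2,11)_12 → 3⁴ + 10⁴ + 2⁴ + 11⁴ = 81 + 10000 + 16 + 14641 = 24738
24738 = (1,2,3,9,6)_12 → 1⁴ + 2⁴ + 3⁴ + 9⁴ + 6⁴ = 1 + 16 + 81 + 6561 + 1296 = 7955
7955 = (4,7,2,11)_12 → 4⁴ + 7⁴ + 2⁴ + 11⁴ = 256 + 2401 + 16 + 14641 = 17314
17314 = (10,0,2,10)_12 → 10⁴ + 0⁴ + 2⁴ + 10⁴ = 10000 + 0 + 16 + 10000 = 20016  — 20016 repeats.
That took 13 steps.

13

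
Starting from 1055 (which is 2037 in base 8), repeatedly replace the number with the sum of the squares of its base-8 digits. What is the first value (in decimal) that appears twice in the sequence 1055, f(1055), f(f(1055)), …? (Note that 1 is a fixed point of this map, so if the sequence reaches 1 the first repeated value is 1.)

25

1055 = (2,0,3,7)_8 → 2² + 0² + 3² + 7² = 4 + 0 + 9 + 49 = 62
62 = (7,6)_8 → 7² + 6² = 49 + 36 = 85
85 = (1,2,5)_8 → 1² + 2² + 5² = 1 + 4 + 25 = 30
30 = (3,6)_8 → 3² + 6² = 9 + 36 = 45
45 = (5,5)_8 → 5² + 5² = 25 + 25 = 50
50 = (6,2)_8 → 6² + 2² = 36 + 4 = 40
40 = (5,0)_8 → 5² + 0² = 25 + 0 = 25
25 = (3,1)_8 → 3² + 1² = 9 + 1 = 10
10 = (1,2)_8 → 1² + 2² = 1 + 4 = 5
5 = (5)_8 → 5² = 25  — 25 already appeared earlier.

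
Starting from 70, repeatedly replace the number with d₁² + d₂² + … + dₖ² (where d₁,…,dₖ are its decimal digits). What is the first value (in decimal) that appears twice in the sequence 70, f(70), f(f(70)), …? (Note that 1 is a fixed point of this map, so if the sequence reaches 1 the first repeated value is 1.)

1

70 → 49
49 → 97
97 → 130
130 → 10
10 → 1  — reached the fixed point 1.
1 → 1, so 1 is the first repeated value.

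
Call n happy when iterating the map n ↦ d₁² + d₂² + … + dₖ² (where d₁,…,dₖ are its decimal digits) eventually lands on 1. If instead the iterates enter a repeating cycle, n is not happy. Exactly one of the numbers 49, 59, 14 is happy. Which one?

49

49: 49 → 97 → 130 → 10 → 1  — reaches 1 (happy)
59: 59 → 106 → 37 → 58 → 89 → 145 → 42 → 20 → 4 → 16 → 37  — repeats 37 (not happy)
14: 14 → 17 → 50 → 25 → 29 → 85 → 89 → 145 → 42 → 20 → 4 → 16 → 37 → 58 → 89  — repeats 89 (not happy)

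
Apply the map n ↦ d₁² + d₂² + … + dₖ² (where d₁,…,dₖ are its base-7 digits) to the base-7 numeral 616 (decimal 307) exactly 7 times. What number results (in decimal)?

29

307 = (6,1,6)_7 → 6² + 1² + 6² = 36 + 1 + 36 = 73
73 = (1,3,3)_7 → 1² + 3² + 3² = 1 + 9 + 9 = 19
19 = (2,5)_7 → 2² + 5² = 4 + 25 = 29
29 = (4,1)_7 → 4² + 1² = 16 + 1 = 17
17 = (2,3)_7 → 2² + 3² = 4 + 9 = 13
13 = (1,6)_7 → 1² + 6² = 1 + 36 = 37
37 = (5,2)_7 → 5² + 2² = 25 + 4 = 29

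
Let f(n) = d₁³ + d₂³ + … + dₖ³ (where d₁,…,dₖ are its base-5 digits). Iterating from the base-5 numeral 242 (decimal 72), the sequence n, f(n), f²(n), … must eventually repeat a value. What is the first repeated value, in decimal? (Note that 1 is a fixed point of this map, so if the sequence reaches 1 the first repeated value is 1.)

28

72 = (2,4,2)_5 → 2³ + 4³ + 2³ = 80
80 = (3,1,0)_5 → 3³ + 1³ + 0³ = 28
28 = (1,0,3)_5 → 1³ + 0³ + 3³ = 28  — 28 already appeared earlier.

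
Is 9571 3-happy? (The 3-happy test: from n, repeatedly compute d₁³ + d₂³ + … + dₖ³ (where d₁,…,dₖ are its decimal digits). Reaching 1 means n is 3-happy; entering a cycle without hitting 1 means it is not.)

9571 → 9³ + 5³ + 7³ + 1³ = 729 + 125 + 343 + 1 = 1198
1198 → 1³ + 1³ + 9³ + 8³ = 1 + 1 + 729 + 512 = 1243
1243 → 1³ + 2³ + 4³ + 3³ = 1 + 8 + 64 + 27 = 100
100 → 1³ + 0³ + 0³ = 1 + 0 + 0 = 1  — reached 1.

3-happy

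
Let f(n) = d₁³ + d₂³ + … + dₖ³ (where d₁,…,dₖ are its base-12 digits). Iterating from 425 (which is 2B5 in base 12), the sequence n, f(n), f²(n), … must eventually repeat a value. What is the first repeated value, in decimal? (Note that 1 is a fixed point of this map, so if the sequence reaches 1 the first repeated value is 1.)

1464

425 = (2,11,5)_12 → 1464
1464 = (10,2,0)_12 → 1008
1008 = (7,0,0)_12 → 343
343 = (2,4,7)_12 → 415
415 = (2,10,7)_12 → 1351
1351 = (9,4,7)_12 → 1136
1136 = (7,10,8)_12 → 1855
1855 = (1,0,10,7)_12 → 1344
1344 = (9,4,0)_12 → 793
793 = (5,6,1)_12 → 342
342 = (2,4,6)_12 → 288
288 = (2,0,0)_12 → 8
8 = (8)_12 → 512
512 = (3,6,8)_12 → 755
755 = (5,2,11)_12 → 1464  — 1464 already appeared earlier.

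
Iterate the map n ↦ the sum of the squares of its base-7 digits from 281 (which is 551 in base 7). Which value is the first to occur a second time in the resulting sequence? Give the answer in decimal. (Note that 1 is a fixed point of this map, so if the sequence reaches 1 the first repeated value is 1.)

281 = (5,5,1)_7 → 5² + 5² + 1² = 25 + 25 + 1 = 51
51 = (1,0,2)_7 → 1² + 0² + 2² = 1 + 0 + 4 = 5
5 = (5)_7 → 5² = 25
25 = (3,4)_7 → 3² + 4² = 9 + 16 = 25  — 25 already appeared earlier.

25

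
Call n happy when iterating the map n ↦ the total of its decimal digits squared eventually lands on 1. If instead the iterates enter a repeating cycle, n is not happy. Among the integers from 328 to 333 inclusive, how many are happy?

2

328: 328 → 77 → 98 → 145 → 42 → 20 → 4 → 16 → 37 → 58 → 89 → 145  (repeats 145)
329: 329 → 94 → 97 → 130 → 10 → 1  (reaches 1)
330: 330 → 18 → 65 → 61 → 37 → 58 → 89 → 145 → 42 → 20 → 4 → 16 → 37  (repeats 37)
331: 331 → 19 → 82 → 68 → 100 → 1  (reaches 1)
332: 332 → 22 → 8 → 64 → 52 → 29 → 85 → 89 → 145 → 42 → 20 → 4 → 16 → 37 → 58 → 89  (repeats 89)
333: 333 → 27 → 53 → 34 → 25 → 29 → 85 → 89 → 145 → 42 → 20 → 4 → 16 → 37 → 58 → 89  (repeats 89)
happy: 329, 331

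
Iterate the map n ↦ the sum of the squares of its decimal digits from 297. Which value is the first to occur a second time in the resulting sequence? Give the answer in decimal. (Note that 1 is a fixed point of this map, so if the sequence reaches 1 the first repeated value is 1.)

16

297 → 2² + 9² + 7² = 4 + 81 + 49 = 134
134 → 1² + 3² + 4² = 1 + 9 + 16 = 26
26 → 2² + 6² = 4 + 36 = 40
40 → 4² + 0² = 16 + 0 = 16
16 → 1² + 6² = 1 + 36 = 37
37 → 3² + 7² = 9 + 49 = 58
58 → 5² + 8² = 25 + 64 = 89
89 → 8² + 9² = 64 + 81 = 145
145 → 1² + 4² + 5² = 1 + 16 + 25 = 42
42 → 4² + 2² = 16 + 4 = 20
20 → 2² + 0² = 4 + 0 = 4
4 → 4² = 16  — 16 already appeared earlier.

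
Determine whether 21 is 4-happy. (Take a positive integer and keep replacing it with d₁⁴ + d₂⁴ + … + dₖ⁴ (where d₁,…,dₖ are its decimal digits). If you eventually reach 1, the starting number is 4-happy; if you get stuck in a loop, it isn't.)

21 → 2⁴ + 1⁴ = 16 + 1 = 17
17 → 1⁴ + 7⁴ = 1 + 2401 = 2402
2402 → 2⁴ + 4⁴ + 0⁴ + 2⁴ = 16 + 256 + 0 + 16 = 288
288 → 2⁴ + 8⁴ + 8⁴ = 16 + 4096 + 4096 = 8208
8208 → 8⁴ + 2⁴ + 0⁴ + 8⁴ = 4096 + 16 + 0 + 4096 = 8208  — 8208 already seen; the sequence cycles without reaching 1.

not 4-happy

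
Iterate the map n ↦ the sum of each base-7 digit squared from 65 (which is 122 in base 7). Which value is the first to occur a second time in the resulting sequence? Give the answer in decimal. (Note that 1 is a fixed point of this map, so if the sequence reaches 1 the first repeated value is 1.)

65 = (1,2,2)_7 → 9
9 = (1,2)_7 → 5
5 = (5)_7 → 25
25 = (3,4)_7 → 25  — 25 already appeared earlier.

25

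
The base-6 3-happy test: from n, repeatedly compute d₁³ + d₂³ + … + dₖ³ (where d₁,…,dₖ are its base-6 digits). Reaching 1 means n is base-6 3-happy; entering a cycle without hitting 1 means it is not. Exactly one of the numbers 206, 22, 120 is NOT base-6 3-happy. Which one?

206: 206 → 197 → 258 → 3 → 27 → 91 → 36 → 1  — reaches 1 (base-6 3-happy)
22: 22 → 91 → 36 → 1  — reaches 1 (base-6 3-happy)
120: 120 → 35 → 250 → 190 → 190  — repeats 190 (not base-6 3-happy)

120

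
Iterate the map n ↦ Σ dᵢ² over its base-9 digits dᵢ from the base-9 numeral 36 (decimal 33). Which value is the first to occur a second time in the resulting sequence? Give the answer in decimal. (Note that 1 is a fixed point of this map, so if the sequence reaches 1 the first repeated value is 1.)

53

33 = (3,6)_9 → 3² + 6² = 9 + 36 = 45
45 = (5,0)_9 → 5² + 0² = 25 + 0 = 25
25 = (2,7)_9 → 2² + 7² = 4 + 49 = 53
53 = (5,8)_9 → 5² + 8² = 25 + 64 = 89
89 = (1,0,8)_9 → 1² + 0² + 8² = 1 + 0 + 64 = 65
65 = (7,2)_9 → 7² + 2² = 49 + 4 = 53  — 53 already appeared earlier.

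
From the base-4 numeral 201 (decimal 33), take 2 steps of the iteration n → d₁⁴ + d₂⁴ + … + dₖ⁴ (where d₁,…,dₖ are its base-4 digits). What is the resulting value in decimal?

33 = (2,0,1)_4 → 2⁴ + 0⁴ + 1⁴ = 16 + 0 + 1 = 17
17 = (1,0,1)_4 → 1⁴ + 0⁴ + 1⁴ = 1 + 0 + 1 = 2

2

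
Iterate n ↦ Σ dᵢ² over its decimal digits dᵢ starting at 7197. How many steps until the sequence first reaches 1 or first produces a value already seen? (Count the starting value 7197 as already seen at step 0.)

12

7197 → 7² + 1² + 9² + 7² = 180
180 → 1² + 8² + 0² = 65
65 → 6² + 5² = 61
61 → 6² + 1² = 37
37 → 3² + 7² = 58
58 → 5² + 8² = 89
89 → 8² + 9² = 145
145 → 1² + 4² + 5² = 42
42 → 4² + 2² = 20
20 → 2² + 0² = 4
4 → 4² = 16
16 → 1² + 6² = 37  — 37 repeats.
That took 12 steps.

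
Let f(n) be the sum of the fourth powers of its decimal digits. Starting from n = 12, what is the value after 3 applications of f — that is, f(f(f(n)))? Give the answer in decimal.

288

12 → 1⁴ + 2⁴ = 17
17 → 1⁴ + 7⁴ = 2402
2402 → 2⁴ + 4⁴ + 0⁴ + 2⁴ = 288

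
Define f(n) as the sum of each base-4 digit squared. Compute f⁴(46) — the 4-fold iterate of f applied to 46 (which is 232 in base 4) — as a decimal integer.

1

46 = (2,3,2)_4 → 2² + 3² + 2² = 17
17 = (1,0,1)_4 → 1² + 0² + 1² = 2
2 = (2)_4 → 2² = 4
4 = (1,0)_4 → 1² + 0² = 1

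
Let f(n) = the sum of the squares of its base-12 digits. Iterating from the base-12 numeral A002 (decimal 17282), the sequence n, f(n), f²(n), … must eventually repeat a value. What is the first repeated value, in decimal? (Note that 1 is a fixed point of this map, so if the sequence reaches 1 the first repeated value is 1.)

17282 = (10,0,0,2)_12 → 10² + 0² + 0² + 2² = 104
104 = (8,8)_12 → 8² + 8² = 128
128 = (10,8)_12 → 10² + 8² = 164
164 = (1,1,8)_12 → 1² + 1² + 8² = 66
66 = (5,6)_12 → 5² + 6² = 61
61 = (5,1)_12 → 5² + 1² = 26
26 = (2,2)_12 → 2² + 2² = 8
8 = (8)_12 → 8² = 64
64 = (5,4)_12 → 5² + 4² = 41
41 = (3,5)_12 → 3² + 5² = 34
34 = (2,10)_12 → 2² + 10² = 104  — 104 already appeared earlier.

104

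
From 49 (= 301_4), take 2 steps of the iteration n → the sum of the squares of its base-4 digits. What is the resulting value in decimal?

8

49 = (3,0,1)_4 → 3² + 0² + 1² = 9 + 0 + 1 = 10
10 = (2,2)_4 → 2² + 2² = 4 + 4 = 8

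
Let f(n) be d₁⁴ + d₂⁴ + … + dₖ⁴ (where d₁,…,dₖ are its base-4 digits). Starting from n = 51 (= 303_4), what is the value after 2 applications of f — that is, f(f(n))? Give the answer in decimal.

48

51 = (3,0,3)_4 → 3⁴ + 0⁴ + 3⁴ = 81 + 0 + 81 = 162
162 = (2,2,0,2)_4 → 2⁴ + 2⁴ + 0⁴ + 2⁴ = 16 + 16 + 0 + 16 = 48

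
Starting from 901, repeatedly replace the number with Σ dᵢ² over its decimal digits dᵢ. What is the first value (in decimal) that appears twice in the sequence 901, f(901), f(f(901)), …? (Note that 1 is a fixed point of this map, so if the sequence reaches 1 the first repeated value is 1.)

1

901 → 9² + 0² + 1² = 82
82 → 8² + 2² = 68
68 → 6² + 8² = 100
100 → 1² + 0² + 0² = 1  — reached the fixed point 1.
1 → 1, so 1 is the first repeated value.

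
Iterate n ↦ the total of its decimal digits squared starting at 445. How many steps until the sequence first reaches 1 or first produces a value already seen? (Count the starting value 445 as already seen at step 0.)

445 → 4² + 4² + 5² = 16 + 16 + 25 = 57
57 → 5² + 7² = 25 + 49 = 74
74 → 7² + 4² = 49 + 16 = 65
65 → 6² + 5² = 36 + 25 = 61
61 → 6² + 1² = 36 + 1 = 37
37 → 3² + 7² = 9 + 49 = 58
58 → 5² + 8² = 25 + 64 = 89
89 → 8² + 9² = 64 + 81 = 145
145 → 1² + 4² + 5² = 1 + 16 + 25 = 42
42 → 4² + 2² = 16 + 4 = 20
20 → 2² + 0² = 4 + 0 = 4
4 → 4² = 16
16 → 1² + 6² = 1 + 36 = 37  — 37 repeats.
That took 13 steps.

13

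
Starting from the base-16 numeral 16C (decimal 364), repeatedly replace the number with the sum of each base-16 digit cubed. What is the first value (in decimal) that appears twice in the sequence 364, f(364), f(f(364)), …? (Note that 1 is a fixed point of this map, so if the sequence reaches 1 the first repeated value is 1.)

1456

364 = (1,6,12)_16 → 1³ + 6³ + 12³ = 1945
1945 = (7,9,9)_16 → 7³ + 9³ + 9³ = 1801
1801 = (7,0,9)_16 → 7³ + 0³ + 9³ = 1072
1072 = (4,3,0)_16 → 4³ + 3³ + 0³ = 91
91 = (5,11)_16 → 5³ + 11³ = 1456
1456 = (5,11,0)_16 → 5³ + 11³ + 0³ = 1456  — 1456 already appeared earlier.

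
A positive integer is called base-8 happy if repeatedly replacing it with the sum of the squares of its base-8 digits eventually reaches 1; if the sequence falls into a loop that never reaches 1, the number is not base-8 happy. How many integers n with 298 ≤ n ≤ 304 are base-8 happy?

1

298: 298 → 45 → 50 → 40 → 25 → 10 → 5 → 25  (repeats 25)
299: 299 → 50 → 40 → 25 → 10 → 5 → 25  (repeats 25)
300: 300 → 57 → 50 → 40 → 25 → 10 → 5 → 25  (repeats 25)
301: 301 → 66 → 5 → 25 → 10 → 5  (repeats 5)
302: 302 → 77 → 27 → 18 → 8 → 1  (reaches 1)
303: 303 → 90 → 14 → 37 → 41 → 26 → 13 → 26  (repeats 26)
304: 304 → 52 → 52  (repeats 52)
base-8 happy: 302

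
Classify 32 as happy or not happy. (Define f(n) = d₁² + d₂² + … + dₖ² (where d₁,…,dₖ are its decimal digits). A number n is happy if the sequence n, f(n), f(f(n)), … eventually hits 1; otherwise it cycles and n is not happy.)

happy

32 → 3² + 2² = 9 + 4 = 13
13 → 1² + 3² = 1 + 9 = 10
10 → 1² + 0² = 1 + 0 = 1  — reached 1.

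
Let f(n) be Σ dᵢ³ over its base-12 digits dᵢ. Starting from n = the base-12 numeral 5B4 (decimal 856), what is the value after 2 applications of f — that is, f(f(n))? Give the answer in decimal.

1728

856 = (5,11,4)_12 → 5³ + 11³ + 4³ = 1520
1520 = (10,6,8)_12 → 10³ + 6³ + 8³ = 1728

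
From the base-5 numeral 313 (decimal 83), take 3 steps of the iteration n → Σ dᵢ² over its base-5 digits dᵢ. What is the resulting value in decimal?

83 = (3,1,3)_5 → 3² + 1² + 3² = 19
19 = (3,4)_5 → 3² + 4² = 25
25 = (1,0,0)_5 → 1² + 0² + 0² = 1

1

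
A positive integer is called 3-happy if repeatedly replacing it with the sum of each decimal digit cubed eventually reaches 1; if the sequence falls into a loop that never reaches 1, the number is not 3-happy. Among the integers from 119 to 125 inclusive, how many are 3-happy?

1

119: 119 → 731 → 371 → 371  — not 3-happy
120: 120 → 9 → 729 → 1080 → 513 → 153 → 153  — not 3-happy
121: 121 → 10 → 1  — 3-happy
122: 122 → 17 → 344 → 155 → 251 → 134 → 92 → 737 → 713 → 371 → 371  — not 3-happy
123: 123 → 36 → 243 → 99 → 1458 → 702 → 351 → 153 → 153  — not 3-happy
124: 124 → 73 → 370 → 370  — not 3-happy
125: 125 → 134 → 92 → 737 → 713 → 371 → 371  — not 3-happy
3-happy: 121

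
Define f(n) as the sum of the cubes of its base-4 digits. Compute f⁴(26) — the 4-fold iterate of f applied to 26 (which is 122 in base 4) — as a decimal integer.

26 = (1,2,2)_4 → 1³ + 2³ + 2³ = 1 + 8 + 8 = 17
17 = (1,0,1)_4 → 1³ + 0³ + 1³ = 1 + 0 + 1 = 2
2 = (2)_4 → 2³ = 8
8 = (2,0)_4 → 2³ + 0³ = 8 + 0 = 8

8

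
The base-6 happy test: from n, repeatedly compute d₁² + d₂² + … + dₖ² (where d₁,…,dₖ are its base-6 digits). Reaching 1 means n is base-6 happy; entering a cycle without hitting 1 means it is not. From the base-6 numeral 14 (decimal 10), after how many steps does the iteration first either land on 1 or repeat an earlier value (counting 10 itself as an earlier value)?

9

10 = (1,4)_6 → 1² + 4² = 17
17 = (2,5)_6 → 2² + 5² = 29
29 = (4,5)_6 → 4² + 5² = 41
41 = (1,0,5)_6 → 1² + 0² + 5² = 26
26 = (4,2)_6 → 4² + 2² = 20
20 = (3,2)_6 → 3² + 2² = 13
13 = (2,1)_6 → 2² + 1² = 5
5 = (5)_6 → 5² = 25
25 = (4,1)_6 → 4² + 1² = 17  — 17 repeats.
That took 9 steps.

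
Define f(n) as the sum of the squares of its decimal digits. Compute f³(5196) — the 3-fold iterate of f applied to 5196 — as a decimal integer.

5196 → 5² + 1² + 9² + 6² = 25 + 1 + 81 + 36 = 143
143 → 1² + 4² + 3² = 1 + 16 + 9 = 26
26 → 2² + 6² = 4 + 36 = 40

40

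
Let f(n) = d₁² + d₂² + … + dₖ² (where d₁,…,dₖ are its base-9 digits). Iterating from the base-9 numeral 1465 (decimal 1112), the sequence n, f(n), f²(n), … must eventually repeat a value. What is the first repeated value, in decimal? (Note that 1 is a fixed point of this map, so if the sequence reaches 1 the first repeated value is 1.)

50

1112 = (1,4,6,5)_9 → 78
78 = (8,6)_9 → 100
100 = (1,2,1)_9 → 6
6 = (6)_9 → 36
36 = (4,0)_9 → 16
16 = (1,7)_9 → 50
50 = (5,5)_9 → 50  — 50 already appeared earlier.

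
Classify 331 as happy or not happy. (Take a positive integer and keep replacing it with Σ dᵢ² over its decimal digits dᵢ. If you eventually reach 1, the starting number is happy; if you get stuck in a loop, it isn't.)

331 → 3² + 3² + 1² = 19
19 → 1² + 9² = 82
82 → 8² + 2² = 68
68 → 6² + 8² = 100
100 → 1² + 0² + 0² = 1  — reached 1.

happy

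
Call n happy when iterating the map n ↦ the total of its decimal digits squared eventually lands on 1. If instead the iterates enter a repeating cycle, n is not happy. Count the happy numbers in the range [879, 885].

1

879: 879 → 194 → 98 → 145 → 42 → 20 → 4 → 16 → 37 → 58 → 89 → 145  — not happy
880: 880 → 128 → 69 → 117 → 51 → 26 → 40 → 16 → 37 → 58 → 89 → 145 → 42 → 20 → 4 → 16  — not happy
881: 881 → 129 → 86 → 100 → 1  — happy
882: 882 → 132 → 14 → 17 → 50 → 25 → 29 → 85 → 89 → 145 → 42 → 20 → 4 → 16 → 37 → 58 → 89  — not happy
883: 883 → 137 → 59 → 106 → 37 → 58 → 89 → 145 → 42 → 20 → 4 → 16 → 37  — not happy
884: 884 → 144 → 33 → 18 → 65 → 61 → 37 → 58 → 89 → 145 → 42 → 20 → 4 → 16 → 37  — not happy
885: 885 → 153 → 35 → 34 → 25 → 29 → 85 → 89 → 145 → 42 → 20 → 4 → 16 → 37 → 58 → 89  — not happy
happy: 881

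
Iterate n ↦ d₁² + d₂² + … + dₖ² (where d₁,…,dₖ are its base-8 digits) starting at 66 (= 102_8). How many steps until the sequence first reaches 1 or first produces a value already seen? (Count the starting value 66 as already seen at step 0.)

4

66 = (1,0,2)_8 → 1² + 0² + 2² = 5
5 = (5)_8 → 5² = 25
25 = (3,1)_8 → 3² + 1² = 10
10 = (1,2)_8 → 1² + 2² = 5  — 5 repeats.
That took 4 steps.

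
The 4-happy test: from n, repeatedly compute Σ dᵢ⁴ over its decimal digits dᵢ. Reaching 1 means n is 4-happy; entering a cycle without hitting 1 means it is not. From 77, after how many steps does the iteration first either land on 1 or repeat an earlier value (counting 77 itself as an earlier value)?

77 → 7⁴ + 7⁴ = 4802
4802 → 4⁴ + 8⁴ + 0⁴ + 2⁴ = 4368
4368 → 4⁴ + 3⁴ + 6⁴ + 8⁴ = 5729
5729 → 5⁴ + 7⁴ + 2⁴ + 9⁴ = 9603
9603 → 9⁴ + 6⁴ + 0⁴ + 3⁴ = 7938
7938 → 7⁴ + 9⁴ + 3⁴ + 8⁴ = 13139
13139 → 1⁴ + 3⁴ + 1⁴ + 3⁴ + 9⁴ = 6725
6725 → 6⁴ + 7⁴ + 2⁴ + 5⁴ = 4338
4338 → 4⁴ + 3⁴ + 3⁴ + 8⁴ = 4514
4514 → 4⁴ + 5⁴ + 1⁴ + 4⁴ = 1138
1138 → 1⁴ + 1⁴ + 3⁴ + 8⁴ = 4179
4179 → 4⁴ + 1⁴ + 7⁴ + 9⁴ = 9219
9219 → 9⁴ + 2⁴ + 1⁴ + 9⁴ = 13139  — 13139 repeats.
That took 13 steps.

13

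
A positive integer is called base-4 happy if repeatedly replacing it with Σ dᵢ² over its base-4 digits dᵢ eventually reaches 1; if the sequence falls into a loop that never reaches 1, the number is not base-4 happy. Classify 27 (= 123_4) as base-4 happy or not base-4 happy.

base-4 happy

27 = (1,2,3)_4 → 1² + 2² + 3² = 14
14 = (3,2)_4 → 3² + 2² = 13
13 = (3,1)_4 → 3² + 1² = 10
10 = (2,2)_4 → 2² + 2² = 8
8 = (2,0)_4 → 2² + 0² = 4
4 = (1,0)_4 → 1² + 0² = 1  — reached 1.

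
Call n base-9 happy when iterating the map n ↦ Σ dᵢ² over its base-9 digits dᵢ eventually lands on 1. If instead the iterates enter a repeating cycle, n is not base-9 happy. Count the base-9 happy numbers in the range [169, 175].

1

169: 169 → 53 → 89 → 65 → 53  (repeats 53)
170: 170 → 68 → 74 → 68  (repeats 68)
171: 171 → 5 → 25 → 53 → 89 → 65 → 53  (repeats 53)
172: 172 → 6 → 36 → 16 → 50 → 50  (repeats 50)
173: 173 → 9 → 1  (reaches 1)
174: 174 → 14 → 26 → 68 → 74 → 68  (repeats 68)
175: 175 → 21 → 13 → 17 → 65 → 53 → 89 → 65  (repeats 65)
base-9 happy: 173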